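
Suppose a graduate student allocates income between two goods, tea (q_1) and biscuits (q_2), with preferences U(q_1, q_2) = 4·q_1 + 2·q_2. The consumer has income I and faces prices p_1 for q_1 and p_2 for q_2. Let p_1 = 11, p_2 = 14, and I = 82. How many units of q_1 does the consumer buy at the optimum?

q_1* = 7.4545

q_1 gives more utility per dollar, so spend all income on q_1: q_1* = I/p_1, q_2* = 0.
Numerically: q_1* = 7.4545, q_2* = 0.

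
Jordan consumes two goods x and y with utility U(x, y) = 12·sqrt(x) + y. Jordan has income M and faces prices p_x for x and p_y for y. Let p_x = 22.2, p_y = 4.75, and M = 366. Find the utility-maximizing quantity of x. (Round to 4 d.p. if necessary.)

x* = 1.6481

Set MRS = p_x/p_y: 6·x^(−1/2) = p_x/p_y.
Thus x* = (6·p_y/p_x)² — independent of M — with the rest of income spent on y.
Plugging in: x* = (6·4.75/22.2)² = 1.6481.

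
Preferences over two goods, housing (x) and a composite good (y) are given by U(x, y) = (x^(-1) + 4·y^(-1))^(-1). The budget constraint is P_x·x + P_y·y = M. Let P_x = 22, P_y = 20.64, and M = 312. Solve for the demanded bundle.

x* = 4.8284, y* = 9.9698

MRS = MU_x/MU_y = (1/4)·(y/x)^(2). Set equal to P_x/P_y.
Hence y/x = (4·P_x/P_y)^(1/(2)), i.e. raised to the 0.5 power.
Substitute y = (y/x)·x into the budget: x* = M/(P_x + P_y·(y/x)).
Numerically y/x = 2.06484, so x* = 312/(22 + 20.64·2.06484) = 4.8284 and y* = 2.06484·4.8284 = 9.9698.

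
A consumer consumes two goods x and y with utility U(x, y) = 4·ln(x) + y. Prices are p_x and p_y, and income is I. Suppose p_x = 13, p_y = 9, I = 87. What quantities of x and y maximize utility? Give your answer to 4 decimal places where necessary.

Set MRS = p_x/p_y: (4/x)/1 = p_x/p_y.
So x*(p_x,p_y) = 4·p_y/p_x, independent of income; and y* = (I − 4·p_y)/p_y.
At the given prices: x* = 4·9/13 = 2.7692, and y* = 5.6667.

x* = 2.7692, y* = 5.6667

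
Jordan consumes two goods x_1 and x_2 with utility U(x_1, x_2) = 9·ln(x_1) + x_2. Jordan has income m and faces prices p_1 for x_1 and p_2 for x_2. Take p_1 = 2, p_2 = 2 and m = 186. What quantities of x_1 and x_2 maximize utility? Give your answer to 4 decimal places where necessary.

x_1* = 9, x_2* = 84

MU_x_1 = 9/x_1, MU_x_2 = 1. Tangency: 9/x_1 = p_1/p_2.
So x_1*(p_1,p_2) = 9·p_2/p_1, independent of income; and x_2* = (m − 9·p_2)/p_2.
At the given prices: x_1* = 9·2/2 = 9, and x_2* = 84.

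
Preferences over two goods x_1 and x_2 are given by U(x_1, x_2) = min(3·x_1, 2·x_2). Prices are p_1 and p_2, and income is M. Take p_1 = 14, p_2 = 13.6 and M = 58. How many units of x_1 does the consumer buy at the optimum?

With perfect complements, no substitution: consume in ratio x_1:x_2 = 2:3.
Budget: p_1·x_1 + p_2·(3/2)·x_1 = M, so (2·p_1 + 3·p_2)·x_1 = 2·M.
Demand: x_1*(p_1,p_2,M) = 2·M/(2·p_1 + 3·p_2), x_2* = 3·M/(2·p_1 + 3·p_2).
Here 2·14 + 3·13.6 = 68.8, giving x_1* = 1.686.

x_1* = 1.686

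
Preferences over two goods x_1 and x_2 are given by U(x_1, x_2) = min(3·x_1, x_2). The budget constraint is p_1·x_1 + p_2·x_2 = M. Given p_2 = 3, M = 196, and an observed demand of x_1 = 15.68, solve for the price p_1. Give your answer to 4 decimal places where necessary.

Leontief preferences: the optimum is at the kink where x_1/1 = x_2/3, i.e. x_2 = 3·x_1.
Budget: p_1·x_1 + p_2·3·x_1 = M, so (p_1 + 3·p_2)·x_1 = M.
Demand: x_1*(p_1,p_2,M) = M/(p_1 + 3·p_2), x_2* = 3·M/(p_1 + 3·p_2).
Set x_1* = 15.68 in the demand function and solve for p_1: p_1 = 3.5.

p_1 = 3.5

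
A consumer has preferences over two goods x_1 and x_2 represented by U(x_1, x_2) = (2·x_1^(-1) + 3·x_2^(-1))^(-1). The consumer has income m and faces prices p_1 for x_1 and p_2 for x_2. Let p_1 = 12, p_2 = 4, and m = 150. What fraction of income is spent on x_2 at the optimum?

From the CES first-order condition, (2/3)·(x_2/x_1)^(2) = p_1/p_2.
Hence x_2/x_1 = ((3/2)·p_1/p_2)^(1/(2)), i.e. raised to the 0.5 power.
With the ratio pinned down, the budget gives x_1* = m/(p_1 + p_2·(x_2/x_1)) and x_2* = (x_2/x_1)·x_1*.
Numerically x_2/x_1 = 2.12132, so x_1* = 150/(12 + 4·2.12132) = 7.3223 and x_2* = 2.12132·7.3223 = 15.533.
Expenditure on x_2: 4·15.533 = 62.132; share = 0.4142.

share on x_2 = 0.4142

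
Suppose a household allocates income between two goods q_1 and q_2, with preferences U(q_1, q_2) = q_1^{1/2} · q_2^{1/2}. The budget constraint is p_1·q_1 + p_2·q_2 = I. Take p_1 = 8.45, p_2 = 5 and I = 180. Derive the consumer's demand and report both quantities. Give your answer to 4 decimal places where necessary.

q_1* = 10.6509, q_2* = 18

Demand: q_1*(p_1,p_2,I) = 0.5·I/p_1 and q_2* = 0.5·I/p_2.
At p_1=8.45, p_2=5, I=180: q_1* = 0.5·180/8.45 = 10.6509, q_2* = 18.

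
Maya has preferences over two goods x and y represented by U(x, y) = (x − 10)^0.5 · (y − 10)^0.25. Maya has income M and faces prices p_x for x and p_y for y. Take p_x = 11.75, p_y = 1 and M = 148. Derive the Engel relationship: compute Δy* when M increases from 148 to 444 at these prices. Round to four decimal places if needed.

MRS = 2·(y−10)/(x−10). Tangency with p_x/p_y gives y−10 = (1/2)·(p_x/p_y)·(x−10).
After buying the subsistence bundle (10, 10), a share 2/3 of the remaining income goes to x: x* = 10 + 2/3·(M − 10p_x − 10p_y)/p_x.
Discretionary income = 148 − 10·11.75 − 10·1 = 20.5; y* = 10 + 1/3·20.5/1 = 16.8333.
At M' = 444: y* = 115.5. Change: 115.5 − 16.8333 = 98.6667.

Δy* = 98.6667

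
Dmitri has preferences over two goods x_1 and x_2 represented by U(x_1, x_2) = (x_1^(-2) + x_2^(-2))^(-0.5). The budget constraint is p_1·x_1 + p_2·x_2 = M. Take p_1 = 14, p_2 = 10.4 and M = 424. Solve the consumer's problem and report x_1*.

Numerically x_2/x_1 = 1.104159, so x_1* = 424/(14 + 10.4·1.104159) = 16.6384.

x_1* = 16.6384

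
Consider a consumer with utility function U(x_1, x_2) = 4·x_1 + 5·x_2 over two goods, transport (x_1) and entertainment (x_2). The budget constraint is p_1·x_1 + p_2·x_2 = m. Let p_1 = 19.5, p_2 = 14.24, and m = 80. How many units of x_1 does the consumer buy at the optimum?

Linear utility — the consumer picks whichever good has higher MU/price: 4/19.5 = 0.2051 vs 5/14.24 = 0.3511.
x_2 gives more utility per dollar, so spend all income on x_2: x_2* = m/p_2, x_1* = 0.
Numerically: x_1* = 0, x_2* = 5.618.

x_1* = 0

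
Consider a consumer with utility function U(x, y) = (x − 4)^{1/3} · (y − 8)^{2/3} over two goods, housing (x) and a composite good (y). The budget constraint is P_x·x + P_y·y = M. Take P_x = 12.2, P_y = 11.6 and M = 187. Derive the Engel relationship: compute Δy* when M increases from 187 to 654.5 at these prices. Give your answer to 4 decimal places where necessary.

Δy* = 26.8678

This is Cobb-Douglas in (x−4, y−8): tangency gives 1/3·P_y·(y−8) = 2/3·P_x·(x−4).
Substituting into the budget: x* = 4 + 1/3·(M − 4·P_x − 8·P_y)/P_x, and y* = 8 + 2/3·(…)/P_y.
Discretionary income = 187 − 4·12.2 − 8·11.6 = 45.4; y* = 8 + 2/3·45.4/11.6 = 10.6092.
At M' = 654.5: y* = 37.477. Change: 37.477 − 10.6092 = 26.8678.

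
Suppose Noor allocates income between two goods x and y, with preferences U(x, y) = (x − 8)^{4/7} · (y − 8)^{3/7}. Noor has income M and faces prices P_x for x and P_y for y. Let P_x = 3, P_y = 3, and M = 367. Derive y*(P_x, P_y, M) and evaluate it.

MRS = (4/3)·(y−8)/(x−8). Tangency with P_x/P_y gives y−8 = (3/4)·(P_x/P_y)·(x−8).
After buying the subsistence bundle (8, 8), a share 4/7 of the remaining income goes to x: x* = 8 + 4/7·(M − 8P_x − 8P_y)/P_x.
Discretionary income = 367 − 8·3 − 8·3 = 319; y* = 8 + 3/7·319/3 = 53.5714.

y* = 53.5714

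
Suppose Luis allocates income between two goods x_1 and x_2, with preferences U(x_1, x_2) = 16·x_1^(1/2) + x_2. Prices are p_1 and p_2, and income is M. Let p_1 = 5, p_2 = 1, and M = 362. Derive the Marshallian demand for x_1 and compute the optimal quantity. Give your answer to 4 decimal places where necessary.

x_1* = 2.56

Set MRS = p_1/p_2: 8·x_1^(−1/2) = p_1/p_2.
Thus x_1* = (8·p_2/p_1)² — independent of M — with the rest of income spent on x_2.
Plugging in: x_1* = (8·1/5)² = 2.56.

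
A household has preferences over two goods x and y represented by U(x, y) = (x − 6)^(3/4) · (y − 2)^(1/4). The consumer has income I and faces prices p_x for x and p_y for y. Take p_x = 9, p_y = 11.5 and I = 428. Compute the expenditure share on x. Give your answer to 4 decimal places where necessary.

share on x = 0.7412

MRS = 3·(y−2)/(x−6). Tangency with p_x/p_y gives y−2 = (1/3)·(p_x/p_y)·(x−6).
After buying the subsistence bundle (6, 2), a share 0.75 of the remaining income goes to x: x* = 6 + 0.75·(I − 6p_x − 2p_y)/p_x.
Discretionary income = 428 − 6·9 − 2·11.5 = 351; x* = 6 + 0.75·351/9 = 35.25; y* = 2 + 0.25·351/11.5 = 9.6304.
Expenditure on x: 9·35.25 = 317.25; share = 0.7412.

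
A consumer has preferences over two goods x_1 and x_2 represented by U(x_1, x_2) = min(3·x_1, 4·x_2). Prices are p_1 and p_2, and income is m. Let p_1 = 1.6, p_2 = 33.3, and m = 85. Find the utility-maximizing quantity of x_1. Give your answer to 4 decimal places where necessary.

With perfect complements, no substitution: consume in ratio x_1:x_2 = 4:3.
Budget: p_1·x_1 + p_2·(3/4)·x_1 = m, so (4·p_1 + 3·p_2)·x_1 = 4·m.
Demand: x_1*(p_1,p_2,m) = 4·m/(4·p_1 + 3·p_2), x_2* = 3·m/(4·p_1 + 3·p_2).
Here 4·1.6 + 3·33.3 = 106.3, giving x_1* = 3.1985.

x_1* = 3.1985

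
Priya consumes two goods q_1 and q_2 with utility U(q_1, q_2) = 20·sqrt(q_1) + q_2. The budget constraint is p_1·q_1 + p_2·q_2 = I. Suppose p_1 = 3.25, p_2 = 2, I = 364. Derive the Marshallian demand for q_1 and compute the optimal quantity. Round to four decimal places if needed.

q_1* = 37.8698

Utility is quasi-linear in q_2; the FOC for q_1 is 10/√q_1 = p_1/p_2.
Solve: √q_1 = 10·p_2/p_1, so q_1*(p_1,p_2) = (10·p_2/p_1)², and q_2* = (I − p_1·q_1*)/p_2.
Plugging in: q_1* = (10·2/3.25)² = 37.8698.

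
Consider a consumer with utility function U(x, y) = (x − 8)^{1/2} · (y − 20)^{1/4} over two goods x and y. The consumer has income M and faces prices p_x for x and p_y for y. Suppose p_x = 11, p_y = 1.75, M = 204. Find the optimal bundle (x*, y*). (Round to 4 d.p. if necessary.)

Discretionary income = 204 − 8·11 − 20·1.75 = 81; x* = 8 + 2/3·81/11 = 12.9091; y* = 20 + 1/3·81/1.75 = 35.4286.

x* = 12.9091, y* = 35.4286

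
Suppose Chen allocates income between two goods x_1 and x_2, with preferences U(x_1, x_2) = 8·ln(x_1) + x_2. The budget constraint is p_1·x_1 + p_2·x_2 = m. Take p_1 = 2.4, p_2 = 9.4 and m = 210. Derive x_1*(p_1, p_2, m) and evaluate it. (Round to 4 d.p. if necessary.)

Set MRS = p_1/p_2: (8/x_1)/1 = p_1/p_2.
So x_1*(p_1,p_2) = 8·p_2/p_1, independent of income; and x_2* = (m − 8·p_2)/p_2.
At the given prices: x_1* = 8·9.4/2.4 = 31.3333.

x_1* = 31.3333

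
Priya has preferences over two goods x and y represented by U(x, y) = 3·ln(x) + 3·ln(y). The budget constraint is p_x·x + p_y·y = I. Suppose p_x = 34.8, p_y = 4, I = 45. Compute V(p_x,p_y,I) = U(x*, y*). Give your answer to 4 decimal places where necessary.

V = 3.8734

Demand: x*(p_x,p_y,I) = 0.5·I/p_x and y* = 0.5·I/p_y.
At p_x=34.8, p_y=4, I=45: x* = 0.5·45/34.8 = 0.6466, y* = 5.625.
Utility at the optimum: U(0.6466, 5.625) = 3.8734.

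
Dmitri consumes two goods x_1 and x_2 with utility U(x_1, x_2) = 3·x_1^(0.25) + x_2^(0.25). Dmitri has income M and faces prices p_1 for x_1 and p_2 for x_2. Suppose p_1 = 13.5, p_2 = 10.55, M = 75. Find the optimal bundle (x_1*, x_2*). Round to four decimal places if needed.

x_1* = 4.4412, x_2* = 1.426

From the CES first-order condition, 3·(x_2/x_1)^(0.75) = p_1/p_2.
Hence x_2/x_1 = ((1/3)·p_1/p_2)^(1/(0.75)), i.e. raised to the 4/3 power.
With the ratio pinned down, the budget gives x_1* = M/(p_1 + p_2·(x_2/x_1)) and x_2* = (x_2/x_1)·x_1*.
Numerically x_2/x_1 = 0.32108, so x_1* = 75/(13.5 + 10.55·0.32108) = 4.4412 and x_2* = 0.32108·4.4412 = 1.426.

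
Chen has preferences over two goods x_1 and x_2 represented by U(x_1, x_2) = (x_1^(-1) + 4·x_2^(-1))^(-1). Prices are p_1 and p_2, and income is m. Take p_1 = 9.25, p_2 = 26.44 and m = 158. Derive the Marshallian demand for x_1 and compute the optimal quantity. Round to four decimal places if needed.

x_1* = 3.8986

MU_x_1 ∝ x_1^(-2), MU_x_2 ∝ 4·x_2^(-2), so MRS = (1/4)·(x_2/x_1)^(2) = p_1/p_2.
Hence x_2/x_1 = (4·p_1/p_2)^(1/(2)), i.e. raised to the 0.5 power.
With the ratio pinned down, the budget gives x_1* = m/(p_1 + p_2·(x_2/x_1)) and x_2* = (x_2/x_1)·x_1*.
Numerically x_2/x_1 = 1.18296, so x_1* = 158/(9.25 + 26.44·1.18296) = 3.8986.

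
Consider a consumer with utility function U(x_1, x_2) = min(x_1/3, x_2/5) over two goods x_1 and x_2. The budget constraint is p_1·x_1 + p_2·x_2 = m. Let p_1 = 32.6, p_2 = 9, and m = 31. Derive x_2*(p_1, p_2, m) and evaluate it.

Leontief preferences: the optimum is at the kink where x_1/3 = x_2/5, i.e. x_2 = (5/3)·x_1.
Budget: p_1·x_1 + p_2·(5/3)·x_1 = m, so (3·p_1 + 5·p_2)·x_1 = 3·m.
Demand: x_1*(p_1,p_2,m) = 3·m/(3·p_1 + 5·p_2), x_2* = 5·m/(3·p_1 + 5·p_2).
Here 3·32.6 + 5·9 = 142.8, giving x_2* = 1.0854.

x_2* = 1.0854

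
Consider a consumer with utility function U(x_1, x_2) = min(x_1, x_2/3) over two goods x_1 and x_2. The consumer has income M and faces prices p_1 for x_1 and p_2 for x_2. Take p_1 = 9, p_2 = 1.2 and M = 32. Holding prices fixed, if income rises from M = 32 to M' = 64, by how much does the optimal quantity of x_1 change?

Δx_1* = 2.5397

With perfect complements, no substitution: consume in ratio x_1:x_2 = 1:3.
Budget: p_1·x_1 + p_2·3·x_1 = M, so (p_1 + 3·p_2)·x_1 = M.
Demand: x_1*(p_1,p_2,M) = M/(p_1 + 3·p_2), x_2* = 3·M/(p_1 + 3·p_2).
Here 9 + 3·1.2 = 12.6, giving x_1* = 2.5397.
At M' = 64: x_1* = 5.0794. Change: 5.0794 − 2.5397 = 2.5397.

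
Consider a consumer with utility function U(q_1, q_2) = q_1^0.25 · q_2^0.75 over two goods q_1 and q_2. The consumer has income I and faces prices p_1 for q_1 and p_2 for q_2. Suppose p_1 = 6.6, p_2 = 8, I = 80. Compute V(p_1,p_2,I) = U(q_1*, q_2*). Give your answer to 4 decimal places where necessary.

V = 5.9795

At p_1=6.6, p_2=8, I=80: q_1* = 0.25·80/6.6 = 3.0303, q_2* = 7.5.
Utility at the optimum: U(3.0303, 7.5) = 5.9795.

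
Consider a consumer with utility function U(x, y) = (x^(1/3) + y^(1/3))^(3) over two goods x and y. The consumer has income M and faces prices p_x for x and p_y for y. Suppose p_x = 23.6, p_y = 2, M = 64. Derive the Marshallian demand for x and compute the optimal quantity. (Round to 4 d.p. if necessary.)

x* = 0.6115

MRS = MU_x/MU_y = (y/x)^(2/3). Set equal to p_x/p_y.
Solve for the ratio: y/x = [p_x/p_y]^(1.5).
Substitute y = (y/x)·x into the budget: x* = M/(p_x + p_y·(y/x)).
Numerically y/x = 40.534331, so x* = 64/(23.6 + 2·40.534331) = 0.6115.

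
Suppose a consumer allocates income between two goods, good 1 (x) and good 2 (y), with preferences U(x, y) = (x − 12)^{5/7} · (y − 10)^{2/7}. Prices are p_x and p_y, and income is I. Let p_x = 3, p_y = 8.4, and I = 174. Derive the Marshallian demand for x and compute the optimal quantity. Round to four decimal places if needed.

Substituting into the budget: x* = 12 + 5/7·(I − 12·p_x − 10·p_y)/p_x, and y* = 10 + 2/7·(…)/p_y.
Discretionary income = 174 − 12·3 − 10·8.4 = 54; x* = 12 + 5/7·54/3 = 24.8571.

x* = 24.8571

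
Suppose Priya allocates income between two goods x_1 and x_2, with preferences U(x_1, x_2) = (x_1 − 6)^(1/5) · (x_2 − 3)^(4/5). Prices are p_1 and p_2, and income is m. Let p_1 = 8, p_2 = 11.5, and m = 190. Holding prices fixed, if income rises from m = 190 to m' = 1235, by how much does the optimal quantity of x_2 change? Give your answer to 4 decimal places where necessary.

MRS = (1/4)·(x_2−3)/(x_1−6). Tangency with p_1/p_2 gives x_2−3 = 4·(p_1/p_2)·(x_1−6).
Substituting into the budget: x_1* = 6 + 0.2·(m − 6·p_1 − 3·p_2)/p_1, and x_2* = 3 + 0.8·(…)/p_2.
Discretionary income = 190 − 6·8 − 3·11.5 = 107.5; x_2* = 3 + 0.8·107.5/11.5 = 10.4783.
At m' = 1235: x_2* = 83.1739. Change: 83.1739 − 10.4783 = 72.6957.

Δx_2* = 72.6957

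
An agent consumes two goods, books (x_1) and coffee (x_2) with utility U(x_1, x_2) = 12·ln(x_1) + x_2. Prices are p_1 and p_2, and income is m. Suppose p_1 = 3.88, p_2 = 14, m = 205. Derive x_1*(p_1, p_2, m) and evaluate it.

x_1* = 43.299

MU_x_1 = 12/x_1, MU_x_2 = 1. Tangency: 12/x_1 = p_1/p_2.
So x_1*(p_1,p_2) = 12·p_2/p_1, independent of income; and x_2* = (m − 12·p_2)/p_2.
At the given prices: x_1* = 12·14/3.88 = 43.299.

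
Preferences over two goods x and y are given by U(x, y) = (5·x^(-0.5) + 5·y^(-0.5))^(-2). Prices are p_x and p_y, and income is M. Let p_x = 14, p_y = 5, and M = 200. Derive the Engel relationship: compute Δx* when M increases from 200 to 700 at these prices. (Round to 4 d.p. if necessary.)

MU_x ∝ 5·x^(-1.5), MU_y ∝ 5·y^(-1.5), so MRS = (y/x)^(1.5) = p_x/p_y.
Solve for the ratio: y/x = [p_x/p_y]^(2/3).
Substitute y = (y/x)·x into the budget: x* = M/(p_x + p_y·(y/x)).
Numerically y/x = 1.986577, so x* = 200/(14 + 5·1.986577) = 8.3567.
At M' = 700: x* = 29.2485. Change: 29.2485 − 8.3567 = 20.8918.

Δx* = 20.8918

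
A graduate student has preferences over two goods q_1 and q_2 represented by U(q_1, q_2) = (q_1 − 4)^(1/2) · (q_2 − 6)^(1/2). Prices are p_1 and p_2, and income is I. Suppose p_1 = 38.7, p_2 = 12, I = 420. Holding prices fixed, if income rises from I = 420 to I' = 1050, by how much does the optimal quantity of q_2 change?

After buying the subsistence bundle (4, 6), a share 0.5 of the remaining income goes to q_1: q_1* = 4 + 0.5·(I − 4p_1 − 6p_2)/p_1.
Discretionary income = 420 − 4·38.7 − 6·12 = 193.2; q_2* = 6 + 0.5·193.2/12 = 14.05.
At I' = 1050: q_2* = 40.3. Change: 40.3 − 14.05 = 26.25.

Δq_2* = 26.25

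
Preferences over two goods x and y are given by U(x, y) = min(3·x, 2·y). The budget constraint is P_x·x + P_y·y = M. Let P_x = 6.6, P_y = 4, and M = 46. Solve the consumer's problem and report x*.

x* = 3.6508

Leontief preferences: the optimum is at the kink where x/2 = y/3, i.e. y = (3/2)·x.
Budget: P_x·x + P_y·(3/2)·x = M, so (2·P_x + 3·P_y)·x = 2·M.
Demand: x*(P_x,P_y,M) = 2·M/(2·P_x + 3·P_y), y* = 3·M/(2·P_x + 3·P_y).
Here 2·6.6 + 3·4 = 25.2, giving x* = 3.6508.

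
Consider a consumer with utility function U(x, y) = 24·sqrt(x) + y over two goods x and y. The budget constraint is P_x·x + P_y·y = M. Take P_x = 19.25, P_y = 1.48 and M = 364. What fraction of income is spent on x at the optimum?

MU_x = 12/√x, MU_y = 1. Tangency: 12/√x = P_x/P_y.
Thus x* = (12·P_y/P_x)² — independent of M — with the rest of income spent on y.
Plugging in: x* = (12·1.48/19.25)² = 0.8512, y* = 234.8748.
Expenditure on x: 19.25·0.8512 = 16.3853; share = 0.045.

share on x = 0.045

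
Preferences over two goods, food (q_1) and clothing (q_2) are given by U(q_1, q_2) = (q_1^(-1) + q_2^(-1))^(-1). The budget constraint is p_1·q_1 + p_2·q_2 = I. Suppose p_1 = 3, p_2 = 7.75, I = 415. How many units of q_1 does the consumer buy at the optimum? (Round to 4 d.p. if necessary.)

MRS = MU_q_1/MU_q_2 = (q_2/q_1)^(2). Set equal to p_1/p_2.
Hence q_2/q_1 = (p_1/p_2)^(1/(2)), i.e. raised to the 0.5 power.
With the ratio pinned down, the budget gives q_1* = I/(p_1 + p_2·(q_2/q_1)) and q_2* = (q_2/q_1)·q_1*.
Numerically q_2/q_1 = 0.622171, so q_1* = 415/(3 + 7.75·0.622171) = 53.0567.

q_1* = 53.0567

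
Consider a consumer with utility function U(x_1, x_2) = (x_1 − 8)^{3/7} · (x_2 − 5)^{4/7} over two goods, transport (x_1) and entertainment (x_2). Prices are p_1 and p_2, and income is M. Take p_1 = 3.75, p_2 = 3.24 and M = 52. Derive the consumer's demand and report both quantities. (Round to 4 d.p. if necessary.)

x_1* = 8.6629, x_2* = 6.0229

Let x_1' = x_1−8, x_2' = x_2−5. MRS = (3/4)·x_2'/x_1' = p_1/p_2.
After buying the subsistence bundle (8, 5), a share 3/7 of the remaining income goes to x_1: x_1* = 8 + 3/7·(M − 8p_1 − 5p_2)/p_1.
Discretionary income = 52 − 8·3.75 − 5·3.24 = 5.8; x_1* = 8 + 3/7·5.8/3.75 = 8.6629; x_2* = 5 + 4/7·5.8/3.24 = 6.0229.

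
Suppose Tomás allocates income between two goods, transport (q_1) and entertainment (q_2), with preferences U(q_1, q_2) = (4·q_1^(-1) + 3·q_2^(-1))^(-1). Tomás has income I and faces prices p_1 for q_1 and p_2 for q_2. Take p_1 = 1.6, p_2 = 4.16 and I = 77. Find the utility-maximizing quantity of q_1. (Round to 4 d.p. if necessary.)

q_1* = 20.082

From the CES first-order condition, (4/3)·(q_2/q_1)^(2) = p_1/p_2.
Solve for the ratio: q_2/q_1 = [(3/4)·p_1/p_2]^(0.5).
Substitute q_2 = (q_2/q_1)·q_1 into the budget: q_1* = I/(p_1 + p_2·(q_2/q_1)).
Numerically q_2/q_1 = 0.537086, so q_1* = 77/(1.6 + 4.16·0.537086) = 20.082.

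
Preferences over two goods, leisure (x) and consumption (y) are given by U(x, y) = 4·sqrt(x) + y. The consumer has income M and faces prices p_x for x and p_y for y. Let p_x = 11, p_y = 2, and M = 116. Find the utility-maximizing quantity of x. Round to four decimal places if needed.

Utility is quasi-linear in y; the FOC for x is 2/√x = p_x/p_y.
Solve: √x = 2·p_y/p_x, so x*(p_x,p_y) = (2·p_y/p_x)², and y* = (M − p_x·x*)/p_y.
Plugging in: x* = (2·2/11)² = 0.1322.

x* = 0.1322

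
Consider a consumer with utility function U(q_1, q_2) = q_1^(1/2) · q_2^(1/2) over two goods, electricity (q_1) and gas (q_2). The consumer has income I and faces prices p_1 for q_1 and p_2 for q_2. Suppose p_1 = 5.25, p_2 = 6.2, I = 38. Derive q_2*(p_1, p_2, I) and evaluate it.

The MRS is q_2/q_1. Set MRS = p_1/p_2.
Rearranging, p_2·q_2 = p_1·q_1. Substituting into the budget gives p_1·q_1·(1 + 1) = I.
Demand: q_1*(p_1,p_2,I) = 0.5·I/p_1 and q_2* = 0.5·I/p_2.
At p_1=5.25, p_2=6.2, I=38: q_2* = 0.5·38/6.2 = 3.0645.

q_2* = 3.0645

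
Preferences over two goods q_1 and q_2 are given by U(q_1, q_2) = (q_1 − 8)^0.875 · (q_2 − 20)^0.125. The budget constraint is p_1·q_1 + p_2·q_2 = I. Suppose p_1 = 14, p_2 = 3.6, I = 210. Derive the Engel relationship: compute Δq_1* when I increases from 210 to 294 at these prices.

Δq_1* = 5.25

After buying the subsistence bundle (8, 20), a share 0.875 of the remaining income goes to q_1: q_1* = 8 + 0.875·(I − 8p_1 − 20p_2)/p_1.
Discretionary income = 210 − 8·14 − 20·3.6 = 26; q_1* = 8 + 0.875·26/14 = 9.625.
At I' = 294: q_1* = 14.875. Change: 14.875 − 9.625 = 5.25.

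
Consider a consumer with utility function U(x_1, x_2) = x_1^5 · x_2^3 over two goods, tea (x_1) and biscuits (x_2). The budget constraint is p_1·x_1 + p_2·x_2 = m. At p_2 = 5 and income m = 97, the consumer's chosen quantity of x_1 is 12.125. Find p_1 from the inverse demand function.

Tangency: MRS = (5/3)·x_2/x_1 = p_1/p_2.
Rearranging, p_2·x_2 = (3/5)·p_1·x_1. Substituting into the budget gives p_1·x_1·(1 + (3/5)) = m.
Demand: x_1*(p_1,p_2,m) = 0.625·m/p_1 and x_2* = 0.375·m/p_2.
Set x_1* = 12.125 in the demand function and solve for p_1: p_1 = 5.

p_1 = 5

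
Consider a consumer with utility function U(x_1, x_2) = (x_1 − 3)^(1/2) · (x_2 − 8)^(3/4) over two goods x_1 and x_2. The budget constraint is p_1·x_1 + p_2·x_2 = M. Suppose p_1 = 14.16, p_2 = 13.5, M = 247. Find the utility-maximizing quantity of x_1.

x_1* = 5.7266

This is Cobb-Douglas in (x_1−3, x_2−8): tangency gives 0.5·p_2·(x_2−8) = 0.75·p_1·(x_1−3).
After buying the subsistence bundle (3, 8), a share 0.4 of the remaining income goes to x_1: x_1* = 3 + 0.4·(M − 3p_1 − 8p_2)/p_1.
Discretionary income = 247 − 3·14.16 − 8·13.5 = 96.52; x_1* = 3 + 0.4·96.52/14.16 = 5.7266.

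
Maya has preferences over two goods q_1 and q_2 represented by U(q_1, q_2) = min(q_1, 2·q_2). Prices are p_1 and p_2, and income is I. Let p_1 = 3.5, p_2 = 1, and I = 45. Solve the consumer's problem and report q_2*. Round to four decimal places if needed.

q_2* = 5.625

Leontief preferences: the optimum is at the kink where q_1/2 = q_2/1, i.e. q_2 = (1/2)·q_1.
Budget: p_1·q_1 + p_2·(1/2)·q_1 = I, so (2·p_1 + p_2)·q_1 = 2·I.
Demand: q_1*(p_1,p_2,I) = 2·I/(2·p_1 + p_2), q_2* = I/(2·p_1 + p_2).
Here 2·3.5 + 1 = 8, giving q_2* = 5.625.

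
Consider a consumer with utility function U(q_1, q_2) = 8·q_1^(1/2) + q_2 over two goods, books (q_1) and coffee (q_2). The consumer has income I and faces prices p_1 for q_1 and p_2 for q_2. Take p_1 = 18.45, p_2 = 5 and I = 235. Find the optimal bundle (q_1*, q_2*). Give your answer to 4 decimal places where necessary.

MU_q_1 = 4/√q_1, MU_q_2 = 1. Tangency: 4/√q_1 = p_1/p_2.
Solve: √q_1 = 4·p_2/p_1, so q_1*(p_1,p_2) = (4·p_2/p_1)², and q_2* = (I − p_1·q_1*)/p_2.
Plugging in: q_1* = (4·5/18.45)² = 1.1751, q_2* = 42.664.

q_1* = 1.1751, q_2* = 42.664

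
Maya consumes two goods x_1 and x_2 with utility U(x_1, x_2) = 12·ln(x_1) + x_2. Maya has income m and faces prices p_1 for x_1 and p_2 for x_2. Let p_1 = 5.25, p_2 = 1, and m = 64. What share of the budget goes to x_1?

share on x_1 = 0.1875

MU_x_1 = 12/x_1, MU_x_2 = 1. Tangency: 12/x_1 = p_1/p_2.
So x_1*(p_1,p_2) = 12·p_2/p_1, independent of income; and x_2* = (m − 12·p_2)/p_2.
At the given prices: x_1* = 12·1/5.25 = 2.2857, and x_2* = 52.
Expenditure on x_1: 5.25·2.2857 = 12; share = 0.1875.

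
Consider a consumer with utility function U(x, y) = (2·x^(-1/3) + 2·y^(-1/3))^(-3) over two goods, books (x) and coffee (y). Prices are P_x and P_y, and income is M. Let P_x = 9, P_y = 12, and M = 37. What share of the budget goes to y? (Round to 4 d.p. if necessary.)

From the CES first-order condition, (y/x)^(4/3) = P_x/P_y.
Hence y/x = (P_x/P_y)^(1/(4/3)), i.e. raised to the 0.75 power.
With the ratio pinned down, the budget gives x* = M/(P_x + P_y·(y/x)) and y* = (y/x)·x*.
Numerically y/x = 0.805927, so x* = 37/(9 + 12·0.805927) = 1.9817 and y* = 0.805927·1.9817 = 1.5971.
Expenditure on y: 12·1.5971 = 19.165; share = 0.518.

share on y = 0.518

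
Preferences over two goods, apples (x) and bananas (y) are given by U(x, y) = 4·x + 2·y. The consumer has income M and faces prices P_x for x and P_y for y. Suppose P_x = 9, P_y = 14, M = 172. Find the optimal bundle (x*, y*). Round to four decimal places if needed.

Perfect substitutes: compare marginal utility per dollar. 4/P_x vs 2/P_y → 0.4444 vs 0.1429.
x gives more utility per dollar, so spend all income on x: x* = M/P_x, y* = 0.
Numerically: x* = 19.1111, y* = 0.

x* = 19.1111, y* = 0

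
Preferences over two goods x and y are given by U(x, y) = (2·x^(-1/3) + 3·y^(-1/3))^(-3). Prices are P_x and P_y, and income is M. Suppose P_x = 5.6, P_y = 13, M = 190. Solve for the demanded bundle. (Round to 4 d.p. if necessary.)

x* = 12.6929, y* = 9.1477

MU_x ∝ 2·x^(-4/3), MU_y ∝ 3·y^(-4/3), so MRS = (2/3)·(y/x)^(4/3) = P_x/P_y.
Solve for the ratio: y/x = [(3/2)·P_x/P_y]^(0.75).
Substitute y = (y/x)·x into the budget: x* = M/(P_x + P_y·(y/x)).
Numerically y/x = 0.720696, so x* = 190/(5.6 + 13·0.720696) = 12.6929 and y* = 0.720696·12.6929 = 9.1477.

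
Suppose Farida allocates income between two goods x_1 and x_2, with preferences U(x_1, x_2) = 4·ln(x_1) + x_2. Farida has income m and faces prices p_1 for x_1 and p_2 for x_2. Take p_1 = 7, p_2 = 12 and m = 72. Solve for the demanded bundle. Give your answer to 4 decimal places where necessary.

x_1* = 6.8571, x_2* = 2

MU_x_1 = 4/x_1, MU_x_2 = 1. Tangency: 4/x_1 = p_1/p_2.
So x_1*(p_1,p_2) = 4·p_2/p_1, independent of income; and x_2* = (m − 4·p_2)/p_2.
At the given prices: x_1* = 4·12/7 = 6.8571, and x_2* = 2.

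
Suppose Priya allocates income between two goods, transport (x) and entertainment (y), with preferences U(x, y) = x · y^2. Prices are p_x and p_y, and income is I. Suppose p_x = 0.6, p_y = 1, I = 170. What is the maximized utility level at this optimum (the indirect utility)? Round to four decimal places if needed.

Demand: x*(p_x,p_y,I) = 1/3·I/p_x and y* = 2/3·I/p_y.
At p_x=0.6, p_y=1, I=170: x* = 1/3·170/0.6 = 94.4444, y* = 113.3333.
Utility at the optimum: U(94.4444, 113.3333) = 1213086.4198.

V = 1213086.4198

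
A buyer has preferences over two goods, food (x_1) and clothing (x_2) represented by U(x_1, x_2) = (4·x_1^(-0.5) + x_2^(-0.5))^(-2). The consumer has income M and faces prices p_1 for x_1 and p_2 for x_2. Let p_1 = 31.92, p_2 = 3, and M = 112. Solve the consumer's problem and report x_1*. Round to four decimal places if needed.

x_1* = 2.9724

From the CES first-order condition, 4·(x_2/x_1)^(1.5) = p_1/p_2.
Hence x_2/x_1 = ((1/4)·p_1/p_2)^(1/(1.5)), i.e. raised to the 2/3 power.
With the ratio pinned down, the budget gives x_1* = M/(p_1 + p_2·(x_2/x_1)) and x_2* = (x_2/x_1)·x_1*.
Numerically x_2/x_1 = 1.919793, so x_1* = 112/(31.92 + 3·1.919793) = 2.9724.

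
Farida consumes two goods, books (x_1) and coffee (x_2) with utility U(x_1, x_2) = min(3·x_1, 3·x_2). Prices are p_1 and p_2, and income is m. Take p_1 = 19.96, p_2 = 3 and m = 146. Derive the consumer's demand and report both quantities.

x_1* = 6.3589, x_2* = 6.3589

Demand: x_1*(p_1,p_2,m) = 3·m/(3·p_1 + 3·p_2), x_2* = 3·m/(3·p_1 + 3·p_2).
Here 3·19.96 + 3·3 = 68.88, giving x_1* = 6.3589 and x_2* = 6.3589.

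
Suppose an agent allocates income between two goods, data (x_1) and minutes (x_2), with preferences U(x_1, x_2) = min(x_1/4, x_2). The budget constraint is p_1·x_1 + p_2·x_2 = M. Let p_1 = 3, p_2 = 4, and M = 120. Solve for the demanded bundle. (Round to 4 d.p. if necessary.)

x_1* = 30, x_2* = 7.5

With perfect complements, no substitution: consume in ratio x_1:x_2 = 4:1.
Budget: p_1·x_1 + p_2·(1/4)·x_1 = M, so (4·p_1 + p_2)·x_1 = 4·M.
Demand: x_1*(p_1,p_2,M) = 4·M/(4·p_1 + p_2), x_2* = M/(4·p_1 + p_2).
Here 4·3 + 4 = 16, giving x_1* = 30 and x_2* = 7.5.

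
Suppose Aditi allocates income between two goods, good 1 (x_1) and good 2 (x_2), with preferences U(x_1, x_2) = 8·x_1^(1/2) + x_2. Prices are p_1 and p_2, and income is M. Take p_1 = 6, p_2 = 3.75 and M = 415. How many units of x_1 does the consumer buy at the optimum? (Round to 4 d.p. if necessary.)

x_1* = 6.25

Set MRS = p_1/p_2: 4·x_1^(−1/2) = p_1/p_2.
Thus x_1* = (4·p_2/p_1)² — independent of M — with the rest of income spent on x_2.
Plugging in: x_1* = (4·3.75/6)² = 6.25.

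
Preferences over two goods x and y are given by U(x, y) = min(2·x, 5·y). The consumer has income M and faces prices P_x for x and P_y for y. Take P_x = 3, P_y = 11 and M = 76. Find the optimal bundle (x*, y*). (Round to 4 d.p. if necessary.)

x* = 10.2703, y* = 4.1081

Leontief preferences: the optimum is at the kink where x/5 = y/2, i.e. y = (2/5)·x.
Budget: P_x·x + P_y·(2/5)·x = M, so (5·P_x + 2·P_y)·x = 5·M.
Demand: x*(P_x,P_y,M) = 5·M/(5·P_x + 2·P_y), y* = 2·M/(5·P_x + 2·P_y).
Here 5·3 + 2·11 = 37, giving x* = 10.2703 and y* = 4.1081.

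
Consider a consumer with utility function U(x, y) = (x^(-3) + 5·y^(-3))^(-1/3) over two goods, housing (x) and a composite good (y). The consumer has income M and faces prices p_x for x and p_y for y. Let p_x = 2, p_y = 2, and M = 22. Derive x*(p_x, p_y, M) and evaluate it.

MU_x ∝ x^(-4), MU_y ∝ 5·y^(-4), so MRS = (1/5)·(y/x)^(4) = p_x/p_y.
Hence y/x = (5·p_x/p_y)^(1/(4)), i.e. raised to the 0.25 power.
Substitute y = (y/x)·x into the budget: x* = M/(p_x + p_y·(y/x)).
Numerically y/x = 1.495349, so x* = 22/(2 + 2·1.495349) = 4.4082.

x* = 4.4082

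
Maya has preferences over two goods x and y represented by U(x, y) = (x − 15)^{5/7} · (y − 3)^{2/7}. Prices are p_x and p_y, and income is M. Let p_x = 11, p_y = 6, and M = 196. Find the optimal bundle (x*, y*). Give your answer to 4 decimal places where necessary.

This is Cobb-Douglas in (x−15, y−3): tangency gives 5/7·p_y·(y−3) = 2/7·p_x·(x−15).
After buying the subsistence bundle (15, 3), a share 5/7 of the remaining income goes to x: x* = 15 + 5/7·(M − 15p_x − 3p_y)/p_x.
Discretionary income = 196 − 15·11 − 3·6 = 13; x* = 15 + 5/7·13/11 = 15.8442; y* = 3 + 2/7·13/6 = 3.619.

x* = 15.8442, y* = 3.619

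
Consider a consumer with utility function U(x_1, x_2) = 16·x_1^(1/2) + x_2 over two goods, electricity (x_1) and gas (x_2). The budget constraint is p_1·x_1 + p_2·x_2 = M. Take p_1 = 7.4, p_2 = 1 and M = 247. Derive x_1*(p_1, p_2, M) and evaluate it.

x_1* = 1.1687

Utility is quasi-linear in x_2; the FOC for x_1 is 8/√x_1 = p_1/p_2.
Thus x_1* = (8·p_2/p_1)² — independent of M — with the rest of income spent on x_2.
Plugging in: x_1* = (8·1/7.4)² = 1.1687.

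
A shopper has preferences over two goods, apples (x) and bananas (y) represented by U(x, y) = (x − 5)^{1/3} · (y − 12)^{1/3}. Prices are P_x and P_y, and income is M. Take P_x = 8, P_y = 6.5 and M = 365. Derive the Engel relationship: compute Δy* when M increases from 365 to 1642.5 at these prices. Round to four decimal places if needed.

Δy* = 98.2692

This is Cobb-Douglas in (x−5, y−12): tangency gives 1/3·P_y·(y−12) = 1/3·P_x·(x−5).
Substituting into the budget: x* = 5 + 0.5·(M − 5·P_x − 12·P_y)/P_x, and y* = 12 + 0.5·(…)/P_y.
Discretionary income = 365 − 5·8 − 12·6.5 = 247; y* = 12 + 0.5·247/6.5 = 31.
At M' = 1642.5: y* = 129.2692. Change: 129.2692 − 31 = 98.2692.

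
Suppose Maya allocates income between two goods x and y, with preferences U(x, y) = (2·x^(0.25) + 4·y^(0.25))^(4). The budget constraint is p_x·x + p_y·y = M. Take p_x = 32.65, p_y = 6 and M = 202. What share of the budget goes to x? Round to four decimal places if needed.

MU_x ∝ 2·x^(-0.75), MU_y ∝ 4·y^(-0.75), so MRS = (1/2)·(y/x)^(0.75) = p_x/p_y.
Solve for the ratio: y/x = [2·p_x/p_y]^(4/3).
With the ratio pinned down, the budget gives x* = M/(p_x + p_y·(y/x)) and y* = (y/x)·x*.
Numerically y/x = 24.118442, so x* = 202/(32.65 + 6·24.118442) = 1.1389 and y* = 24.118442·1.1389 = 27.469.
Expenditure on x: 32.65·1.1389 = 37.1858; share = 0.1841.

share on x = 0.1841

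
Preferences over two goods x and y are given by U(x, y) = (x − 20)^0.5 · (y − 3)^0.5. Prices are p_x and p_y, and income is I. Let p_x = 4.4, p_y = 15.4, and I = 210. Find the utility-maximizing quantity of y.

This is Cobb-Douglas in (x−20, y−3): tangency gives 0.5·p_y·(y−3) = 0.5·p_x·(x−20).
Substituting into the budget: x* = 20 + 0.5·(I − 20·p_x − 3·p_y)/p_x, and y* = 3 + 0.5·(…)/p_y.
Discretionary income = 210 − 20·4.4 − 3·15.4 = 75.8; y* = 3 + 0.5·75.8/15.4 = 5.461.

y* = 5.461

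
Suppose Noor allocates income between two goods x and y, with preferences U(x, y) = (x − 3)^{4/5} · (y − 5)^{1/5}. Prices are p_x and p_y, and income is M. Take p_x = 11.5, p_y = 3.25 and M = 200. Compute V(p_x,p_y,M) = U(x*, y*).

V = 10.1311

Let x' = x−3, y' = y−5. MRS = 4·y'/x' = p_x/p_y.
Substituting into the budget: x* = 3 + 0.8·(M − 3·p_x − 5·p_y)/p_x, and y* = 5 + 0.2·(…)/p_y.
Discretionary income = 200 − 3·11.5 − 5·3.25 = 149.25; x* = 3 + 0.8·149.25/11.5 = 13.3826; y* = 5 + 0.2·149.25/3.25 = 14.1846.
Utility at the optimum: U(13.3826, 14.1846) = 10.1311.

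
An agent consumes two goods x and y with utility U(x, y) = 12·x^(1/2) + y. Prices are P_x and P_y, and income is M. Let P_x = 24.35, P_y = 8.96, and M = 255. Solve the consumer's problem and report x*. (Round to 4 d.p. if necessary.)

Utility is quasi-linear in y; the FOC for x is 6/√x = P_x/P_y.
Thus x* = (6·P_y/P_x)² — independent of M — with the rest of income spent on y.
Plugging in: x* = (6·8.96/24.35)² = 4.8744.

x* = 4.8744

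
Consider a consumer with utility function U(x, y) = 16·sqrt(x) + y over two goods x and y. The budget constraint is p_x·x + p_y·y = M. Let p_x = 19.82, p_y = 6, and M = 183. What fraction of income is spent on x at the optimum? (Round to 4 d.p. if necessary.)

Solve: √x = 8·p_y/p_x, so x*(p_x,p_y) = (8·p_y/p_x)², and y* = (M − p_x·x*)/p_y.
Plugging in: x* = (8·6/19.82)² = 5.8651, y* = 11.1256.
Expenditure on x: 19.82·5.8651 = 116.2462; share = 0.6352.

share on x = 0.6352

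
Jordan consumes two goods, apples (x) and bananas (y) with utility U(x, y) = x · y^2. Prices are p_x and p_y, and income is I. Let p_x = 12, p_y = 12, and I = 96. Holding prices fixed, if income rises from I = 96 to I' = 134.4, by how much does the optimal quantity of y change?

Δy* = 2.1333

Demand: x*(p_x,p_y,I) = 1/3·I/p_x and y* = 2/3·I/p_y.
At p_x=12, p_y=12, I=96: y* = 2/3·96/12 = 5.3333.
At I' = 134.4: y* = 7.4667. Change: 7.4667 − 5.3333 = 2.1333.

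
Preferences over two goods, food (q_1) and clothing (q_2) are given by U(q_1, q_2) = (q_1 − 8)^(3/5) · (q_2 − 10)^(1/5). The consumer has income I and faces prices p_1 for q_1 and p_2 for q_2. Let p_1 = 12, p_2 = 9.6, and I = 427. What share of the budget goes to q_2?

share on q_2 = 0.3624

Let q_1' = q_1−8, q_2' = q_2−10. MRS = 3·q_2'/q_1' = p_1/p_2.
After buying the subsistence bundle (8, 10), a share 0.75 of the remaining income goes to q_1: q_1* = 8 + 0.75·(I − 8p_1 − 10p_2)/p_1.
Discretionary income = 427 − 8·12 − 10·9.6 = 235; q_1* = 8 + 0.75·235/12 = 22.6875; q_2* = 10 + 0.25·235/9.6 = 16.1198.
Expenditure on q_2: 9.6·16.1198 = 154.75; share = 0.3624.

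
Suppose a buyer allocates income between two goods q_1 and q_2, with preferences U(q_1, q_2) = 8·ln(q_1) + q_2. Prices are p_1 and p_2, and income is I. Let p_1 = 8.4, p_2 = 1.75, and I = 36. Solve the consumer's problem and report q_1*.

So q_1*(p_1,p_2) = 8·p_2/p_1, independent of income; and q_2* = (I − 8·p_2)/p_2.
At the given prices: q_1* = 8·1.75/8.4 = 1.6667.

q_1* = 1.6667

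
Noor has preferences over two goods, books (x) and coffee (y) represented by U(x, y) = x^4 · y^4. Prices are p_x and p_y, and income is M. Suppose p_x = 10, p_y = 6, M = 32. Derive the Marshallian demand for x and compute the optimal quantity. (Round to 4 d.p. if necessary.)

x* = 1.6

Tangency: MRS = y/x = p_x/p_y.
So 4·p_y·y = 4·p_x·x; combined with the budget, a share 0.5 of income goes to x.
Demand: x*(p_x,p_y,M) = 0.5·M/p_x and y* = 0.5·M/p_y.
At p_x=10, p_y=6, M=32: x* = 0.5·32/10 = 1.6.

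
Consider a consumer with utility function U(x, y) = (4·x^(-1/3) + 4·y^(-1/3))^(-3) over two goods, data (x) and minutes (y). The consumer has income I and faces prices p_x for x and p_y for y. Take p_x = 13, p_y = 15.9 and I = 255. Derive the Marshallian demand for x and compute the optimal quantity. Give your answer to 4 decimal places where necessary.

x* = 9.5609

MRS = MU_x/MU_y = (y/x)^(4/3). Set equal to p_x/p_y.
Solve for the ratio: y/x = [p_x/p_y]^(0.75).
With the ratio pinned down, the budget gives x* = I/(p_x + p_y·(y/x)) and y* = (y/x)·x*.
Numerically y/x = 0.859824, so x* = 255/(13 + 15.9·0.859824) = 9.5609.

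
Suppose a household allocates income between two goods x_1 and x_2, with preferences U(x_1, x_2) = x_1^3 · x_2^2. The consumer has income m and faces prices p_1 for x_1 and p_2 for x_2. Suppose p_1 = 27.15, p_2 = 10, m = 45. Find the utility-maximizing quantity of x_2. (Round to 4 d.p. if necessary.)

The MRS is (3/2)·x_2/x_1. Set MRS = p_1/p_2.
So 3·p_2·x_2 = 2·p_1·x_1; combined with the budget, a share 0.6 of income goes to x_1.
Demand: x_1*(p_1,p_2,m) = 0.6·m/p_1 and x_2* = 0.4·m/p_2.
At p_1=27.15, p_2=10, m=45: x_2* = 0.4·45/10 = 1.8.

x_2* = 1.8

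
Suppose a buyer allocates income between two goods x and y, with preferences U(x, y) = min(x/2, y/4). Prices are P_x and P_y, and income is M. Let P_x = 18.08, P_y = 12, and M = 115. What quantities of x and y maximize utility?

x* = 2.7329, y* = 5.4658

With perfect complements, no substitution: consume in ratio x:y = 2:4.
Budget: P_x·x + P_y·2·x = M, so (2·P_x + 4·P_y)·x = 2·M.
Demand: x*(P_x,P_y,M) = 2·M/(2·P_x + 4·P_y), y* = 4·M/(2·P_x + 4·P_y).
Here 2·18.08 + 4·12 = 84.16, giving x* = 2.7329 and y* = 5.4658.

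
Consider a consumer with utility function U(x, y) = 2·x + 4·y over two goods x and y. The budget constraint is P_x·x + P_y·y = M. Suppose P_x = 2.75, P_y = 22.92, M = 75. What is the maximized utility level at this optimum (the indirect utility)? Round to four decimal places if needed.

Linear utility — the consumer picks whichever good has higher MU/price: 2/2.75 = 0.7273 vs 4/22.92 = 0.1745.
x gives more utility per dollar, so spend all income on x: x* = M/P_x, y* = 0.
Numerically: x* = 27.2727, y* = 0.
Utility at the optimum: U(27.2727, 0) = 54.5455.

V = 54.5455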